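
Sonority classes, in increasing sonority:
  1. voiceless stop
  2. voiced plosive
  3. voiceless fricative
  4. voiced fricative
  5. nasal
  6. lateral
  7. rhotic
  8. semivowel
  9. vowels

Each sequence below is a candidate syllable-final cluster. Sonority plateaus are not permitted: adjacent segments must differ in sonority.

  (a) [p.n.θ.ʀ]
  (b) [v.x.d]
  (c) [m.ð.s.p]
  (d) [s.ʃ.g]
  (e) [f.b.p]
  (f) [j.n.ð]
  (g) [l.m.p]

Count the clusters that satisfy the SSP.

(a) sonority 1-5-3-7: ill-formed.
(b) sonority 4-3-2: well-formed.
(c) sonority 5-4-3-1: well-formed.
(d) sonority 3-3-2: ill-formed.
(e) sonority 3-2-1: well-formed.
(f) sonority 8-5-4: well-formed.
(g) sonority 6-5-1: well-formed.

5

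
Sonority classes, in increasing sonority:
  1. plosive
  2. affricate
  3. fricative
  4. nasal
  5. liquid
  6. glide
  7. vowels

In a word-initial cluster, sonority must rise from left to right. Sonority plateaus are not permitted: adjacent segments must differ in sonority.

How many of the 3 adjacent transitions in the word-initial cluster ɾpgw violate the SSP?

/ɾ/ is a liquid (sonority 5).
/p/ is a plosive (sonority 1).
/g/ is a plosive (sonority 1).
/w/ is a glide (sonority 6).
/ɾ/→/p/: 5→1 (does not rise) — violation.
/p/→/g/: 1→1 (plateau) — violation.
/g/→/w/: 1→6 (rises) — ok.

2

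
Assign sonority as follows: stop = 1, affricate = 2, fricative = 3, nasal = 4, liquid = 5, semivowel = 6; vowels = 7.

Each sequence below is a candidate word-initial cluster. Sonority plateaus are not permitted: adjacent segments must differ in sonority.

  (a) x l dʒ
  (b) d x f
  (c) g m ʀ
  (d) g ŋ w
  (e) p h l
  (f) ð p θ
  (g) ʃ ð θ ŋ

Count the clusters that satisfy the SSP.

(a) sonority 3-5-2: ill-formed.
(b) sonority 1-3-3: ill-formed.
(c) sonority 1-4-5: well-formed.
(d) sonority 1-4-6: well-formed.
(e) sonority 1-3-5: well-formed.
(f) sonority 3-1-3: ill-formed.
(g) sonority 3-3-3-4: ill-formed.

3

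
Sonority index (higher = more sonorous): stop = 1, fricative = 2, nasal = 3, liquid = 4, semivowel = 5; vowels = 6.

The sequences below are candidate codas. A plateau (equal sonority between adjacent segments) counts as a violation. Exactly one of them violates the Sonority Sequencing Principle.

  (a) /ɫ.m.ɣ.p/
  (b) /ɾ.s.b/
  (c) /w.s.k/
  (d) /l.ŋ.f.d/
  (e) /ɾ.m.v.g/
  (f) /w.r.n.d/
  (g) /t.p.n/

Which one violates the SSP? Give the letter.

g

(a) 4-3-2-1 → obeys
(b) 4-2-1 → obeys
(c) 5-2-1 → obeys
(d) 4-3-2-1 → obeys
(e) 4-3-2-1 → obeys
(f) 5-4-3-1 → obeys
(g) 1-1-3 → violates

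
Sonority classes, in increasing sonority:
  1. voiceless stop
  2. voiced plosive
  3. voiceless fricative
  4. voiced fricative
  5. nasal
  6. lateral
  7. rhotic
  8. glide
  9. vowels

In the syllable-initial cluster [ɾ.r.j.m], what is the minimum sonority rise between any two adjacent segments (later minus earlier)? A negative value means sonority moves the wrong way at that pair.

-3

/ɾ/ is a rhotic (sonority 7).
/r/ is a rhotic (sonority 7).
/j/ is a glide (sonority 8).
/m/ is a nasal (sonority 5).
/ɾ/→/r/: change +0.
/r/→/j/: change +1.
/j/→/m/: change -3.
Minimum = -3.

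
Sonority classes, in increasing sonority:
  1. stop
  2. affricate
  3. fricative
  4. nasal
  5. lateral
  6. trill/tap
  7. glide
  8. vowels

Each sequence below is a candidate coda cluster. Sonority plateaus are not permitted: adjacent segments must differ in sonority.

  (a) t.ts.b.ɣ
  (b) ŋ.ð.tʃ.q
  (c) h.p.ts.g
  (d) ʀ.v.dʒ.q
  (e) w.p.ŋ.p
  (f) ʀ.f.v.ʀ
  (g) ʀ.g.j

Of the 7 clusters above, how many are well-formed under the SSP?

(a) t.ts.b.ɣ: profile 1-2-1-3 — violates.
(b) ŋ.ð.tʃ.q: profile 4-3-2-1 — obeys.
(c) h.p.ts.g: profile 3-1-2-1 — violates.
(d) ʀ.v.dʒ.q: profile 6-3-2-1 — obeys.
(e) w.p.ŋ.p: profile 7-1-4-1 — violates.
(f) ʀ.f.v.ʀ: profile 6-3-3-6 — violates.
(g) ʀ.g.j: profile 6-1-7 — violates.

2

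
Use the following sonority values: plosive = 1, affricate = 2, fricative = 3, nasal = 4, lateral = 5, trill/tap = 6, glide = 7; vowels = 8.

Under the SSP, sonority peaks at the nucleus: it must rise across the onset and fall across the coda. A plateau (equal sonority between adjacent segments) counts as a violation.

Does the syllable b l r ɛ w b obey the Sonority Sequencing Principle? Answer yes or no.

yes

Onset: /b/ is a plosive (sonority 1), /l/ is a lateral (sonority 5), /r/ is a trill/tap (sonority 6); then the nucleus /ɛ/ (sonority 8).
Onset profile 1-5-6-8 — rises to the nucleus.
Coda: /w/ is a glide (sonority 7), /b/ is a plosive (sonority 1).
Coda profile 8-7-1 — falls from the nucleus.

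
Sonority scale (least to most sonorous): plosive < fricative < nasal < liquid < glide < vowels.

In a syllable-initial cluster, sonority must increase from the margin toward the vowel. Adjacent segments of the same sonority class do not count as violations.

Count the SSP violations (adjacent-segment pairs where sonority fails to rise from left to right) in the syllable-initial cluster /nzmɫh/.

2

/n/ is a nasal (sonority 3).
/z/ is a fricative (sonority 2).
/m/ is a nasal (sonority 3).
/ɫ/ is a liquid (sonority 4).
/h/ is a fricative (sonority 2).
/n/→/z/: 3→2 (does not rise) — violation.
/z/→/m/: 2→3 (rises) — ok.
/m/→/ɫ/: 3→4 (rises) — ok.
/ɫ/→/h/: 4→2 (does not rise) — violation.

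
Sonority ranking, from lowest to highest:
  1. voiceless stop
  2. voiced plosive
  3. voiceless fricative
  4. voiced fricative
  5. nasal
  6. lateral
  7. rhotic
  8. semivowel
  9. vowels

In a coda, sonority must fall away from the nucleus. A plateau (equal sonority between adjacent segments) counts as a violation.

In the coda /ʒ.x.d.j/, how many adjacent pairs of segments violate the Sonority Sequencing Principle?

/ʒ/ is a voiced fricative (sonority 4).
/x/ is a voiceless fricative (sonority 3).
/d/ is a voiced plosive (sonority 2).
/j/ is a semivowel (sonority 8).
/ʒ/→/x/: 4→3 (falls) — ok.
/x/→/d/: 3→2 (falls) — ok.
/d/→/j/: 2→8 (does not fall) — violation.

1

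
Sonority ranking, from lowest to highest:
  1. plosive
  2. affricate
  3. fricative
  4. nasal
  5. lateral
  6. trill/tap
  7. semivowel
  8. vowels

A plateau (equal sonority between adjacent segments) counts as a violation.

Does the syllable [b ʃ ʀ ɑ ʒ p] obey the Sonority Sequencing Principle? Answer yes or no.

yes

Onset: /b/ is a plosive (sonority 1), /ʃ/ is a fricative (sonority 3), /ʀ/ is a trill/tap (sonority 6); then the nucleus /ɑ/ (sonority 8).
Onset profile 1-3-6-8 — rises to the nucleus.
Coda: /ʒ/ is a fricative (sonority 3), /p/ is a plosive (sonority 1).
Coda profile 8-3-1 — falls from the nucleus.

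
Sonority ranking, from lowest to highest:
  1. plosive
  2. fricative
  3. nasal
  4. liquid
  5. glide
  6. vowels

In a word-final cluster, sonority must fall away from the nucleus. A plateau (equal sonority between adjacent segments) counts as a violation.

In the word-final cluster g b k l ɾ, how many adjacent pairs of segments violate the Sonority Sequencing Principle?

4

/g/ is a plosive (sonority 1).
/b/ is a plosive (sonority 1).
/k/ is a plosive (sonority 1).
/l/ is a liquid (sonority 4).
/ɾ/ is a liquid (sonority 4).
/g/→/b/: 1→1 (plateau) — violation.
/b/→/k/: 1→1 (plateau) — violation.
/k/→/l/: 1→4 (does not fall) — violation.
/l/→/ɾ/: 4→4 (plateau) — violation.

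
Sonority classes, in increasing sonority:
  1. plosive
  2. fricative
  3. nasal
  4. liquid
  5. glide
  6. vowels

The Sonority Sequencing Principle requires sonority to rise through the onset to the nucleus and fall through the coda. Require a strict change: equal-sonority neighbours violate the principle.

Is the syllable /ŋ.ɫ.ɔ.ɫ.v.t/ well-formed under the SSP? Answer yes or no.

yes

Onset: /ŋ/ is a nasal (sonority 3), /ɫ/ is a liquid (sonority 4); then the nucleus /ɔ/ (sonority 6).
Onset profile 3-4-6 — rises to the nucleus.
Coda: /ɫ/ is a liquid (sonority 4), /v/ is a fricative (sonority 2), /t/ is a plosive (sonority 1).
Coda profile 6-4-2-1 — falls from the nucleus.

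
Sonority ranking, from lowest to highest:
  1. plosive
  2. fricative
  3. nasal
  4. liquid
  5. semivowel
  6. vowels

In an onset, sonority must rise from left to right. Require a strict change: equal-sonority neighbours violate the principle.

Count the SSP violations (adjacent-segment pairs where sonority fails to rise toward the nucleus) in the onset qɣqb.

/q/: plosive = 1.
/ɣ/: fricative = 2.
/q/: plosive = 1.
/b/: plosive = 1.
/q/→/ɣ/: 1→2 (rises) — ok.
/ɣ/→/q/: 2→1 (does not rise) — violation.
/q/→/b/: 1→1 (plateau) — violation.

2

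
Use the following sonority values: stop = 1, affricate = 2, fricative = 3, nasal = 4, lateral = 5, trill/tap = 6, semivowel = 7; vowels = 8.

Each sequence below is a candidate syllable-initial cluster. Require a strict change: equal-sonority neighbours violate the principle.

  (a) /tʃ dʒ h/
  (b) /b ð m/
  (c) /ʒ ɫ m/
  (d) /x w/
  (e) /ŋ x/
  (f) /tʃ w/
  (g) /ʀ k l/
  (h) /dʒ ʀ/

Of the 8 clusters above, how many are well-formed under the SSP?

(a) sonority 2-2-3: ill-formed.
(b) sonority 1-3-4: well-formed.
(c) sonority 3-5-4: ill-formed.
(d) sonority 3-7: well-formed.
(e) sonority 4-3: ill-formed.
(f) sonority 2-7: well-formed.
(g) sonority 6-1-5: ill-formed.
(h) sonority 2-6: well-formed.

4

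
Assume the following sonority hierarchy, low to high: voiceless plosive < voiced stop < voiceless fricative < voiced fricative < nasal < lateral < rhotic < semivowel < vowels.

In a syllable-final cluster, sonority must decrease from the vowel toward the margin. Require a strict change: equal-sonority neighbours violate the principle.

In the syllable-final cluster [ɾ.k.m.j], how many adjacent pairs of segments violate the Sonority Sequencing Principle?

/ɾ/ — rhotic, sonority 7.
/k/ — voiceless plosive, sonority 1.
/m/ — nasal, sonority 5.
/j/ — semivowel, sonority 8.
/ɾ/→/k/: 7→1 (falls) — ok.
/k/→/m/: 1→5 (does not fall) — violation.
/m/→/j/: 5→8 (does not fall) — violation.

2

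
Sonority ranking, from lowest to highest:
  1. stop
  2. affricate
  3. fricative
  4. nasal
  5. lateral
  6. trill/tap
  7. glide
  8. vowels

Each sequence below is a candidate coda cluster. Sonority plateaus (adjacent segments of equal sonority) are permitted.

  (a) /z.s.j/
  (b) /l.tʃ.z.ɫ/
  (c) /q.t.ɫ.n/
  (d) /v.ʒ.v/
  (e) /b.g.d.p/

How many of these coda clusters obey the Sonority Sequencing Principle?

2

(a) sonority 3-3-7: ill-formed.
(b) sonority 5-2-3-5: ill-formed.
(c) sonority 1-1-5-4: ill-formed.
(d) sonority 3-3-3: well-formed.
(e) sonority 1-1-1-1: well-formed.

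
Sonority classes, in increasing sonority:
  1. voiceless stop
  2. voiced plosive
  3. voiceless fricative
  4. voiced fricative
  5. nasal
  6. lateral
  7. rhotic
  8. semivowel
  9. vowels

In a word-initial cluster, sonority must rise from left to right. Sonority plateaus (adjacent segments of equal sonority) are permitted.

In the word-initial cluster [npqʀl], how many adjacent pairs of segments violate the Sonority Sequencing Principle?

2

/n/ is a nasal (sonority 5).
/p/ is a voiceless stop (sonority 1).
/q/ is a voiceless stop (sonority 1).
/ʀ/ is a rhotic (sonority 7).
/l/ is a lateral (sonority 6).
/n/→/p/: 5→1 (does not rise) — violation.
/p/→/q/: 1→1 (plateau, allowed) — ok.
/q/→/ʀ/: 1→7 (rises) — ok.
/ʀ/→/l/: 7→6 (does not rise) — violation.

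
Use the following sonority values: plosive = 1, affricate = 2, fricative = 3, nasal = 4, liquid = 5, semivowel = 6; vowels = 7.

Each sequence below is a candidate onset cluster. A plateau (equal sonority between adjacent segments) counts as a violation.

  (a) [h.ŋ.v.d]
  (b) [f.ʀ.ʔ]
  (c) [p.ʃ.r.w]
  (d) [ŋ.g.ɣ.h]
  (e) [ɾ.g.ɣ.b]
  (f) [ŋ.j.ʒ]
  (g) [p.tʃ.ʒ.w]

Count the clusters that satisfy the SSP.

(a) [h.ŋ.v.d]: profile 3-4-3-1 — violates.
(b) [f.ʀ.ʔ]: profile 3-5-1 — violates.
(c) [p.ʃ.r.w]: profile 1-3-5-6 — obeys.
(d) [ŋ.g.ɣ.h]: profile 4-1-3-3 — violates.
(e) [ɾ.g.ɣ.b]: profile 5-1-3-1 — violates.
(f) [ŋ.j.ʒ]: profile 4-6-3 — violates.
(g) [p.tʃ.ʒ.w]: profile 1-2-3-6 — obeys.

2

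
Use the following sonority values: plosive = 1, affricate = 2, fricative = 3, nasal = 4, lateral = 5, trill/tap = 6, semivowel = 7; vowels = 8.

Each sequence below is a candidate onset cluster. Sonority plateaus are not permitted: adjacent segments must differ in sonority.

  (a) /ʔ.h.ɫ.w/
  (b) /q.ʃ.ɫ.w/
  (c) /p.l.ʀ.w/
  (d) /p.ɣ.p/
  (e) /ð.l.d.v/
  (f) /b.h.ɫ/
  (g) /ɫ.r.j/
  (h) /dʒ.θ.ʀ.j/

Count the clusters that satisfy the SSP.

6

(a) /ʔ.h.ɫ.w/: profile 1-3-5-7 — obeys.
(b) /q.ʃ.ɫ.w/: profile 1-3-5-7 — obeys.
(c) /p.l.ʀ.w/: profile 1-5-6-7 — obeys.
(d) /p.ɣ.p/: profile 1-3-1 — violates.
(e) /ð.l.d.v/: profile 3-5-1-3 — violates.
(f) /b.h.ɫ/: profile 1-3-5 — obeys.
(g) /ɫ.r.j/: profile 5-6-7 — obeys.
(h) /dʒ.θ.ʀ.j/: profile 2-3-6-7 — obeys.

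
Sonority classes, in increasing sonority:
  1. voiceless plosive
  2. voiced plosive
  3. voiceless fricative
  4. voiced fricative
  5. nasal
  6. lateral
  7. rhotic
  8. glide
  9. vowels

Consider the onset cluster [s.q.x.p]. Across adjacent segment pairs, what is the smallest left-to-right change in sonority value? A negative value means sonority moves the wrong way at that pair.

/s/: voiceless fricative = 3.
/q/: voiceless plosive = 1.
/x/: voiceless fricative = 3.
/p/: voiceless plosive = 1.
/s/→/q/: change -2.
/q/→/x/: change +2.
/x/→/p/: change -2.
Minimum = -2.

-2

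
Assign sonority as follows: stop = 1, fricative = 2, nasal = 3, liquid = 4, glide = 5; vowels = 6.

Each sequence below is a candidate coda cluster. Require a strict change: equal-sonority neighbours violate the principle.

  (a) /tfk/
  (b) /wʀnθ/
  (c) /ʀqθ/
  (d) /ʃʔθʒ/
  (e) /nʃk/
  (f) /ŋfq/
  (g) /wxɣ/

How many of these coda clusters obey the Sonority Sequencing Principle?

(a) /tfk/: profile 1-2-1 — violates.
(b) /wʀnθ/: profile 5-4-3-2 — obeys.
(c) /ʀqθ/: profile 4-1-2 — violates.
(d) /ʃʔθʒ/: profile 2-1-2-2 — violates.
(e) /nʃk/: profile 3-2-1 — obeys.
(f) /ŋfq/: profile 3-2-1 — obeys.
(g) /wxɣ/: profile 5-2-2 — violates.

3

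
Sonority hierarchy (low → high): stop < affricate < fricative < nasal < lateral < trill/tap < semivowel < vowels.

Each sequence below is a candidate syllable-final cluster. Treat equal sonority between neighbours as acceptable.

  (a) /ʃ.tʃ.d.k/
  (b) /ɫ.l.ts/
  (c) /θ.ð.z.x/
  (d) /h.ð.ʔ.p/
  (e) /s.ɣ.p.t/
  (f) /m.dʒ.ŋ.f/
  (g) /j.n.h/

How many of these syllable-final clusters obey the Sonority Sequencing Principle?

6

(a) /ʃ.tʃ.d.k/: profile 3-2-1-1 — obeys.
(b) /ɫ.l.ts/: profile 5-5-2 — obeys.
(c) /θ.ð.z.x/: profile 3-3-3-3 — obeys.
(d) /h.ð.ʔ.p/: profile 3-3-1-1 — obeys.
(e) /s.ɣ.p.t/: profile 3-3-1-1 — obeys.
(f) /m.dʒ.ŋ.f/: profile 4-2-4-3 — violates.
(g) /j.n.h/: profile 7-4-3 — obeys.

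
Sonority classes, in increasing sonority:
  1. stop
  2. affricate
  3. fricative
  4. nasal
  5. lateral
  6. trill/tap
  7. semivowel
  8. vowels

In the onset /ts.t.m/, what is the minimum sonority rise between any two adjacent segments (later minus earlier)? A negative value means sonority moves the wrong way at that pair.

-1

/ts/ — affricate, sonority 2.
/t/ — stop, sonority 1.
/m/ — nasal, sonority 4.
/ts/→/t/: change -1.
/t/→/m/: change +3.
Minimum = -1.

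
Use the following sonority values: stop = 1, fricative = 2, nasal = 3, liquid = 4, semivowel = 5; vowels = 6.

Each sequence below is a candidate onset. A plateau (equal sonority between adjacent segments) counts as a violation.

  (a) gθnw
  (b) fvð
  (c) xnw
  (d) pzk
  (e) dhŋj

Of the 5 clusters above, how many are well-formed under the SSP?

3

(a) sonority 1-2-3-5: well-formed.
(b) sonority 2-2-2: ill-formed.
(c) sonority 2-3-5: well-formed.
(d) sonority 1-2-1: ill-formed.
(e) sonority 1-2-3-5: well-formed.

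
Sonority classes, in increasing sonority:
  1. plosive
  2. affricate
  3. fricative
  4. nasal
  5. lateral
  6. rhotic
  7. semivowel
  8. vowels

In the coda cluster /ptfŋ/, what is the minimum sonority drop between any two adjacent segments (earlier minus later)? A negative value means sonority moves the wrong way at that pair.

/p/ — plosive, sonority 1.
/t/ — plosive, sonority 1.
/f/ — fricative, sonority 3.
/ŋ/ — nasal, sonority 4.
/p/→/t/: change +0.
/t/→/f/: change -2.
/f/→/ŋ/: change -1.
Minimum = -2.

-2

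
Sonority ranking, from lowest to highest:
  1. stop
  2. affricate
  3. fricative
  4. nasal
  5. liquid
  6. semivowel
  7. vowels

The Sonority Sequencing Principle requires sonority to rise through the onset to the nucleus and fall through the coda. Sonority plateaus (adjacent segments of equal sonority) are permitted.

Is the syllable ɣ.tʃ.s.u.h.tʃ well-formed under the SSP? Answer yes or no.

Onset: /ɣ/ is a fricative (sonority 3), /tʃ/ is an affricate (sonority 2), /s/ is a fricative (sonority 3); then the nucleus /u/ (sonority 7).
Onset profile 3-2-3-7 — does not rise throughout.
Coda: /h/ is a fricative (sonority 3), /tʃ/ is an affricate (sonority 2).
Coda profile 7-3-2 — falls from the nucleus.

no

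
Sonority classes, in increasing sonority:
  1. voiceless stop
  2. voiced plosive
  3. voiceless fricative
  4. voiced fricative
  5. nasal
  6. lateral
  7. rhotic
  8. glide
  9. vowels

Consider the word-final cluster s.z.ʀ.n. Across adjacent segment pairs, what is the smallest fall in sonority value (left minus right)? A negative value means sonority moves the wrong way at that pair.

-3

/s/ is a voiceless fricative (sonority 3).
/z/ is a voiced fricative (sonority 4).
/ʀ/ is a rhotic (sonority 7).
/n/ is a nasal (sonority 5).
/s/→/z/: change -1.
/z/→/ʀ/: change -3.
/ʀ/→/n/: change +2.
Minimum = -3.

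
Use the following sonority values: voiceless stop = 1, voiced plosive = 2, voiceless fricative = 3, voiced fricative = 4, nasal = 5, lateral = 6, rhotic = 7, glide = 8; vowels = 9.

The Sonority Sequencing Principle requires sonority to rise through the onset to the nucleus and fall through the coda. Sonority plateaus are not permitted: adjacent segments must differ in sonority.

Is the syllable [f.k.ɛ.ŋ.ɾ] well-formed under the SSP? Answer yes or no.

Onset: /f/ is a voiceless fricative (sonority 3), /k/ is a voiceless stop (sonority 1); then the nucleus /ɛ/ (sonority 9).
Onset profile 3-1-9 — does not strictly rise throughout.
Coda: /ŋ/ is a nasal (sonority 5), /ɾ/ is a rhotic (sonority 7).
Coda profile 9-5-7 — does not strictly fall throughout.

no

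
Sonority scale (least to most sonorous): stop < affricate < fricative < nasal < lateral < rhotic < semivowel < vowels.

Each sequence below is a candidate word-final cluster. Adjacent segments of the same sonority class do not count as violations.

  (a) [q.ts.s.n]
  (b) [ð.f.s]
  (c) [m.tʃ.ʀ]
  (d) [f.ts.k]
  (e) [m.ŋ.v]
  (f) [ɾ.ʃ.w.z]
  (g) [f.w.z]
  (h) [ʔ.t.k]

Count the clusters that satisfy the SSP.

4

(a) [q.ts.s.n]: profile 1-2-3-4 — violates.
(b) [ð.f.s]: profile 3-3-3 — obeys.
(c) [m.tʃ.ʀ]: profile 4-2-6 — violates.
(d) [f.ts.k]: profile 3-2-1 — obeys.
(e) [m.ŋ.v]: profile 4-4-3 — obeys.
(f) [ɾ.ʃ.w.z]: profile 6-3-7-3 — violates.
(g) [f.w.z]: profile 3-7-3 — violates.
(h) [ʔ.t.k]: profile 1-1-1 — obeys.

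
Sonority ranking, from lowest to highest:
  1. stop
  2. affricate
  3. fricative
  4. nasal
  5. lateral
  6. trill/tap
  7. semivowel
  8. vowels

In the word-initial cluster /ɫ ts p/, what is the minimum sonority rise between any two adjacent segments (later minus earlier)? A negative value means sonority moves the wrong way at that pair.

/ɫ/ — lateral, sonority 5.
/ts/ — affricate, sonority 2.
/p/ — stop, sonority 1.
/ɫ/→/ts/: change -3.
/ts/→/p/: change -1.
Minimum = -3.

-3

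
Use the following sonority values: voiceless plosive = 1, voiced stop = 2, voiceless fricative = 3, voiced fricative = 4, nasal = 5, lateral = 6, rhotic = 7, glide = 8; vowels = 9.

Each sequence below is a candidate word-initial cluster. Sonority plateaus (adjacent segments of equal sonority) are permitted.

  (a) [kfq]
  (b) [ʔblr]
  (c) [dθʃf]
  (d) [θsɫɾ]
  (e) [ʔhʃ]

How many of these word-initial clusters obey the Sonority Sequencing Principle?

4

(a) sonority 1-3-1: ill-formed.
(b) sonority 1-2-6-7: well-formed.
(c) sonority 2-3-3-3: well-formed.
(d) sonority 3-3-6-7: well-formed.
(e) sonority 1-3-3: well-formed.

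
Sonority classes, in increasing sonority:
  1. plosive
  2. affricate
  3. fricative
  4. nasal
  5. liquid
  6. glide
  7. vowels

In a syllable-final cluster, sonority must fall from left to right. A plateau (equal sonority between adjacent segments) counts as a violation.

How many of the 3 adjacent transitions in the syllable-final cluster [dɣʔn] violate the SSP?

2

/d/ — plosive, sonority 1.
/ɣ/ — fricative, sonority 3.
/ʔ/ — plosive, sonority 1.
/n/ — nasal, sonority 4.
/d/→/ɣ/: 1→3 (does not fall) — violation.
/ɣ/→/ʔ/: 3→1 (falls) — ok.
/ʔ/→/n/: 1→4 (does not fall) — violation.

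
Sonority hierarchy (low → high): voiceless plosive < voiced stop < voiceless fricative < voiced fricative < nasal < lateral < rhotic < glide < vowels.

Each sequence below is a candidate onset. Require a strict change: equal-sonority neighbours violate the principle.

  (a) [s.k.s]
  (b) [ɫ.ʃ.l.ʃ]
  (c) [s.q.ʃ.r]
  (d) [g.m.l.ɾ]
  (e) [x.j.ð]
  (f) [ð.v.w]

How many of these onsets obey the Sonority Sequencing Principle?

1

(a) [s.k.s]: profile 3-1-3 — violates.
(b) [ɫ.ʃ.l.ʃ]: profile 6-3-6-3 — violates.
(c) [s.q.ʃ.r]: profile 3-1-3-7 — violates.
(d) [g.m.l.ɾ]: profile 2-5-6-7 — obeys.
(e) [x.j.ð]: profile 3-8-4 — violates.
(f) [ð.v.w]: profile 4-4-8 — violates.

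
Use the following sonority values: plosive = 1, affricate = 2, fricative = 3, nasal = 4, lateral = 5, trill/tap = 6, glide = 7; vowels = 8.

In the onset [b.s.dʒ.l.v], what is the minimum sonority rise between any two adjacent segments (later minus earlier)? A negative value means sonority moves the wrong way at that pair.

/b/ is a plosive (sonority 1).
/s/ is a fricative (sonority 3).
/dʒ/ is an affricate (sonority 2).
/l/ is a lateral (sonority 5).
/v/ is a fricative (sonority 3).
/b/→/s/: change +2.
/s/→/dʒ/: change -1.
/dʒ/→/l/: change +3.
/l/→/v/: change -2.
Minimum = -2.

-2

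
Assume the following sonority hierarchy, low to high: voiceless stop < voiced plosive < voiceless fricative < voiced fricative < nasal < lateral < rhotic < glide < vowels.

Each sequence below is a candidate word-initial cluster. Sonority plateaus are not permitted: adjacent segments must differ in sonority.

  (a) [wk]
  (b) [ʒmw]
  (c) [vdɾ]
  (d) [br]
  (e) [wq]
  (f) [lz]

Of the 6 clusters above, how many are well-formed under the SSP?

2

(a) sonority 8-1: ill-formed.
(b) sonority 4-5-8: well-formed.
(c) sonority 4-2-7: ill-formed.
(d) sonority 2-7: well-formed.
(e) sonority 8-1: ill-formed.
(f) sonority 6-4: ill-formed.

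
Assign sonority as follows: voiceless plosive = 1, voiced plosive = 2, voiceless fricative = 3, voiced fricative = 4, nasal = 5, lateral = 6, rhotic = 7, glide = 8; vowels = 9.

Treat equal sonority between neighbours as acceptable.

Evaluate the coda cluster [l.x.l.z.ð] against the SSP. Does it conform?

no

/l/ is a lateral (sonority 6).
/x/ is a voiceless fricative (sonority 3).
/l/ is a lateral (sonority 6).
/z/ is a voiced fricative (sonority 4).
/ð/ is a voiced fricative (sonority 4).
The profile is 6-3-6-4-4. Between /x/ (3) and /l/ (6) sonority does not fall, so the cluster violates the SSP.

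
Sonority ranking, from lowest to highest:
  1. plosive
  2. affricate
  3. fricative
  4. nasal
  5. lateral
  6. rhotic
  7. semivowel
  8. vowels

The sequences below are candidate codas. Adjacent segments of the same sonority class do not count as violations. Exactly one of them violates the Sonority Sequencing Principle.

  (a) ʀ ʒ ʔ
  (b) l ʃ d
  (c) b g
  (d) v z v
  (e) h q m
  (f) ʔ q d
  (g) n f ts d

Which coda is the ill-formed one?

e

(a) 6-3-1 → obeys
(b) 5-3-1 → obeys
(c) 1-1 → obeys
(d) 3-3-3 → obeys
(e) 3-1-4 → violates
(f) 1-1-1 → obeys
(g) 4-3-2-1 → obeys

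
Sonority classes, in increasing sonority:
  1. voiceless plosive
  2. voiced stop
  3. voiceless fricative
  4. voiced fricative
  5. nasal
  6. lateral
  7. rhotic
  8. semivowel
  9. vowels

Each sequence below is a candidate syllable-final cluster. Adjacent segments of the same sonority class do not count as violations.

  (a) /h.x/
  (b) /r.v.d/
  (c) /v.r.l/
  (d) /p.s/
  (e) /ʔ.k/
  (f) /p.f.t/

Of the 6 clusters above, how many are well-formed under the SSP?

(a) sonority 3-3: well-formed.
(b) sonority 7-4-2: well-formed.
(c) sonority 4-7-6: ill-formed.
(d) sonority 1-3: ill-formed.
(e) sonority 1-1: well-formed.
(f) sonority 1-3-1: ill-formed.

3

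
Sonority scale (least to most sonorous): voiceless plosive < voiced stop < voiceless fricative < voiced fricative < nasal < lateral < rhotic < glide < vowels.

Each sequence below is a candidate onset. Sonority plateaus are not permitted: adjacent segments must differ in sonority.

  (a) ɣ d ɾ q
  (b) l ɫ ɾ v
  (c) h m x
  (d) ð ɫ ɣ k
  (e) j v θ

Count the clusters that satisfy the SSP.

0

(a) sonority 4-2-7-1: ill-formed.
(b) sonority 6-6-7-4: ill-formed.
(c) sonority 3-5-3: ill-formed.
(d) sonority 4-6-4-1: ill-formed.
(e) sonority 8-4-3: ill-formed.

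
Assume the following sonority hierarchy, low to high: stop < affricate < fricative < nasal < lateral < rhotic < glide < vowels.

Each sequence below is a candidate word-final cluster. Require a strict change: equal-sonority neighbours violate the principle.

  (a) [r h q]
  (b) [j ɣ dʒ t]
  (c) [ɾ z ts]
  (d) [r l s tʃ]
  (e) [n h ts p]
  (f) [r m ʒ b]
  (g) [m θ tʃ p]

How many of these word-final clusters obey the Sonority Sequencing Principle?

(a) 6-3-1 → obeys
(b) 7-3-2-1 → obeys
(c) 6-3-2 → obeys
(d) 6-5-3-2 → obeys
(e) 4-3-2-1 → obeys
(f) 6-4-3-1 → obeys
(g) 4-3-2-1 → obeys

7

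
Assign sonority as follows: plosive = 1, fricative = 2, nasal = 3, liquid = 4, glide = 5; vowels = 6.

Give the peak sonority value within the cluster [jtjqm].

5

/j/: glide = 5.
/t/: plosive = 1.
/j/: glide = 5.
/q/: plosive = 1.
/m/: nasal = 3.
The maximum is 5.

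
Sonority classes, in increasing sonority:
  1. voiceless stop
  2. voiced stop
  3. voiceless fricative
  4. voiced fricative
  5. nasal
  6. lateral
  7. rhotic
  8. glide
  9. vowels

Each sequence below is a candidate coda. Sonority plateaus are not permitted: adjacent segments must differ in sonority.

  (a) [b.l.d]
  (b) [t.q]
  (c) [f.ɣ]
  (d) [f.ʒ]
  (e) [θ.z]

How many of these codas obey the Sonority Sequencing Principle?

0

(a) [b.l.d]: profile 2-6-2 — violates.
(b) [t.q]: profile 1-1 — violates.
(c) [f.ɣ]: profile 3-4 — violates.
(d) [f.ʒ]: profile 3-4 — violates.
(e) [θ.z]: profile 3-4 — violates.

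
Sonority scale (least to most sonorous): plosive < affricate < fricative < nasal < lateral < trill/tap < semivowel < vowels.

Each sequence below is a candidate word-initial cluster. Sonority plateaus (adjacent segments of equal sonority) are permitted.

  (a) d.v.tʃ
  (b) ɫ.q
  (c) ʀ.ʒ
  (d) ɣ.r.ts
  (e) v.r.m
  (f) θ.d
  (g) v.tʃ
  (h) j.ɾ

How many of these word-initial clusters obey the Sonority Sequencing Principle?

0

(a) 1-3-2 → violates
(b) 5-1 → violates
(c) 6-3 → violates
(d) 3-6-2 → violates
(e) 3-6-4 → violates
(f) 3-1 → violates
(g) 3-2 → violates
(h) 7-6 → violates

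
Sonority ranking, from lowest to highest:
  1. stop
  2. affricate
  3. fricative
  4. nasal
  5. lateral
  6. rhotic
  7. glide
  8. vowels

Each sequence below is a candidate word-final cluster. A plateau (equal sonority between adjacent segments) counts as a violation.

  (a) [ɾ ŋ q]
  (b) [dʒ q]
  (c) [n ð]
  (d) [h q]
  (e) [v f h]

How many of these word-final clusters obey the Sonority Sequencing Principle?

(a) sonority 6-4-1: well-formed.
(b) sonority 2-1: well-formed.
(c) sonority 4-3: well-formed.
(d) sonority 3-1: well-formed.
(e) sonority 3-3-3: ill-formed.

4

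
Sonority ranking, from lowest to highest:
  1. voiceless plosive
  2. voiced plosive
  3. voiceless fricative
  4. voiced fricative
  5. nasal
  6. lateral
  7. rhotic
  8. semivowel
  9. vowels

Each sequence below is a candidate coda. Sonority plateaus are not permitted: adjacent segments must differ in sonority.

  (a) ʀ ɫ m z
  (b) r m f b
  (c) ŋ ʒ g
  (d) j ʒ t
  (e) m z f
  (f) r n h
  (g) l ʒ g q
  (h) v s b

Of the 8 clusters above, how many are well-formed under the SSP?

(a) sonority 7-6-5-4: well-formed.
(b) sonority 7-5-3-2: well-formed.
(c) sonority 5-4-2: well-formed.
(d) sonority 8-4-1: well-formed.
(e) sonority 5-4-3: well-formed.
(f) sonority 7-5-3: well-formed.
(g) sonority 6-4-2-1: well-formed.
(h) sonority 4-3-2: well-formed.

8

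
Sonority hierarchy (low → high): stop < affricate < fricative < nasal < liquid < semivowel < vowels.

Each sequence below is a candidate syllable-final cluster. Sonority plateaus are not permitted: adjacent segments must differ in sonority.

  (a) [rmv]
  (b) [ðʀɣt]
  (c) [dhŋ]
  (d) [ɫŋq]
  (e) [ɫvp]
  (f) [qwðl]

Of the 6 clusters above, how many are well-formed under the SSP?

(a) sonority 5-4-3: well-formed.
(b) sonority 3-5-3-1: ill-formed.
(c) sonority 1-3-4: ill-formed.
(d) sonority 5-4-1: well-formed.
(e) sonority 5-3-1: well-formed.
(f) sonority 1-6-3-5: ill-formed.

3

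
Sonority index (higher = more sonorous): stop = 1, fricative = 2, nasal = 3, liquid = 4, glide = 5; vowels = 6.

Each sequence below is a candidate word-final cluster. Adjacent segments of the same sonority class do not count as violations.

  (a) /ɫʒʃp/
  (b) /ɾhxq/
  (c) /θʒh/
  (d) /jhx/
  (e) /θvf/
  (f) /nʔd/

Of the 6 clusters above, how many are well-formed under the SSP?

6

(a) 4-2-2-1 → obeys
(b) 4-2-2-1 → obeys
(c) 2-2-2 → obeys
(d) 5-2-2 → obeys
(e) 2-2-2 → obeys
(f) 3-1-1 → obeys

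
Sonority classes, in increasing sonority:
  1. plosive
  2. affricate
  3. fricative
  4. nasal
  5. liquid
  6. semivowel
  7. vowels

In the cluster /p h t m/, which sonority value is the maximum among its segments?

/p/ — plosive, sonority 1.
/h/ — fricative, sonority 3.
/t/ — plosive, sonority 1.
/m/ — nasal, sonority 4.
The maximum is 4.

4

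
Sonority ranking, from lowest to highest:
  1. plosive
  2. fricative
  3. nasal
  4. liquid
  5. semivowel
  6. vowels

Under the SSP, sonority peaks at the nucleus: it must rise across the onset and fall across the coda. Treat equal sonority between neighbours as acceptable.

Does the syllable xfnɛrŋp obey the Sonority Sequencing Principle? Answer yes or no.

yes

Onset: /x/ is a fricative (sonority 2), /f/ is a fricative (sonority 2), /n/ is a nasal (sonority 3); then the nucleus /ɛ/ (sonority 6).
Onset profile 2-2-3-6 — rises to the nucleus.
Coda: /r/ is a liquid (sonority 4), /ŋ/ is a nasal (sonority 3), /p/ is a plosive (sonority 1).
Coda profile 6-4-3-1 — falls from the nucleus.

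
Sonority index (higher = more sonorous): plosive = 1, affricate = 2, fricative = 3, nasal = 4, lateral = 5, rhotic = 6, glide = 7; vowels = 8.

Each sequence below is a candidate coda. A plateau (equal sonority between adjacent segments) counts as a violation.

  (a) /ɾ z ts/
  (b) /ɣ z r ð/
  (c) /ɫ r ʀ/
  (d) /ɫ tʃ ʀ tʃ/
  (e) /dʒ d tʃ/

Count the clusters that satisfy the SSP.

1

(a) sonority 6-3-2: well-formed.
(b) sonority 3-3-6-3: ill-formed.
(c) sonority 5-6-6: ill-formed.
(d) sonority 5-2-6-2: ill-formed.
(e) sonority 2-1-2: ill-formed.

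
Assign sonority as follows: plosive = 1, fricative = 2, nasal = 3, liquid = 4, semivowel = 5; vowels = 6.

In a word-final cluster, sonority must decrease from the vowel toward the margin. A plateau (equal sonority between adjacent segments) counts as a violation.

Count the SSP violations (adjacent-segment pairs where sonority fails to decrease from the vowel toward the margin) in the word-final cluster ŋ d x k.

1

/ŋ/ is a nasal (sonority 3).
/d/ is a plosive (sonority 1).
/x/ is a fricative (sonority 2).
/k/ is a plosive (sonority 1).
/ŋ/→/d/: 3→1 (falls) — ok.
/d/→/x/: 1→2 (does not fall) — violation.
/x/→/k/: 2→1 (falls) — ok.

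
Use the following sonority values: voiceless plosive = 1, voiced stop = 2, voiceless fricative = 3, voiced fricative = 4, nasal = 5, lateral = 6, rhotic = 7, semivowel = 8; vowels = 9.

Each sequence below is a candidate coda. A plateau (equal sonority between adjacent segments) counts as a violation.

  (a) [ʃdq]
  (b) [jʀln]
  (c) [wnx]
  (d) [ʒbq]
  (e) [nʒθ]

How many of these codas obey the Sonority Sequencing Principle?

5

(a) 3-2-1 → obeys
(b) 8-7-6-5 → obeys
(c) 8-5-3 → obeys
(d) 4-2-1 → obeys
(e) 5-4-3 → obeys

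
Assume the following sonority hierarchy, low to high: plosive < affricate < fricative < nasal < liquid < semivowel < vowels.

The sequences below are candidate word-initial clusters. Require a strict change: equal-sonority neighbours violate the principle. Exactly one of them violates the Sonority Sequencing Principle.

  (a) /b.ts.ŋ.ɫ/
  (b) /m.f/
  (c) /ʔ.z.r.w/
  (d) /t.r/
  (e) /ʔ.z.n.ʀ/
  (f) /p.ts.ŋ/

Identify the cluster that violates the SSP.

(a) 1-2-4-5 → obeys
(b) 4-3 → violates
(c) 1-3-5-6 → obeys
(d) 1-5 → obeys
(e) 1-3-4-5 → obeys
(f) 1-2-4 → obeys

b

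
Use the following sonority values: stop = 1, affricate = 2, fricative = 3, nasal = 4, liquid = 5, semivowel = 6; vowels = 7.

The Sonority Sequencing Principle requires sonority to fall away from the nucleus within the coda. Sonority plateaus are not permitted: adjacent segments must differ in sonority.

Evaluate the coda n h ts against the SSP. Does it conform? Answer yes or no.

/n/ — nasal, sonority 4.
/h/ — fricative, sonority 3.
/ts/ — affricate, sonority 2.
The profile 4-3-2 strictly falls, so the coda satisfies the SSP.

yes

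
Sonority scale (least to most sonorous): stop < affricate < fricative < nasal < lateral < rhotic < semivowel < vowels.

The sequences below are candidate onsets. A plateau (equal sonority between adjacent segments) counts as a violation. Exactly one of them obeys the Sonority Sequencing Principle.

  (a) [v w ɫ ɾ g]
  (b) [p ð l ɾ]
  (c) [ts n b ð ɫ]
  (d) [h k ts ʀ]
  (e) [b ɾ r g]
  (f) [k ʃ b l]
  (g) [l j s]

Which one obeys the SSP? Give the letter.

(a) 3-7-5-6-1 → violates
(b) 1-3-5-6 → obeys
(c) 2-4-1-3-5 → violates
(d) 3-1-2-6 → violates
(e) 1-6-6-1 → violates
(f) 1-3-1-5 → violates
(g) 5-7-3 → violates

b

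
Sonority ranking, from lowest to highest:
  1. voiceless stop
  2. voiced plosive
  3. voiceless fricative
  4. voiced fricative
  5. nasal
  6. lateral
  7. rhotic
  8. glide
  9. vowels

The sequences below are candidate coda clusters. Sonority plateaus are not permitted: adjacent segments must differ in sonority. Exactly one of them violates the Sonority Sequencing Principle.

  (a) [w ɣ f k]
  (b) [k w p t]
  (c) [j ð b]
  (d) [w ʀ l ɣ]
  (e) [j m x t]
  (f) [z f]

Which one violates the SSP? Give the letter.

(a) sonority 8-4-3-1: well-formed.
(b) sonority 1-8-1-1: ill-formed.
(c) sonority 8-4-2: well-formed.
(d) sonority 8-7-6-4: well-formed.
(e) sonority 8-5-3-1: well-formed.
(f) sonority 4-3: well-formed.

b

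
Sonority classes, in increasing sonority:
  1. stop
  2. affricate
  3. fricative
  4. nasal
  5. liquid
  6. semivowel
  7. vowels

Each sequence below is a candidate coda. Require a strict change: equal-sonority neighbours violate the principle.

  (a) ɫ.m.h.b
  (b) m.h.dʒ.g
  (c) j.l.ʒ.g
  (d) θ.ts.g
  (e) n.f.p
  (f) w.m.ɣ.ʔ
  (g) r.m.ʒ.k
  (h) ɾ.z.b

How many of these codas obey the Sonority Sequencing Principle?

8

(a) 5-4-3-1 → obeys
(b) 4-3-2-1 → obeys
(c) 6-5-3-1 → obeys
(d) 3-2-1 → obeys
(e) 4-3-1 → obeys
(f) 6-4-3-1 → obeys
(g) 5-4-3-1 → obeys
(h) 5-3-1 → obeys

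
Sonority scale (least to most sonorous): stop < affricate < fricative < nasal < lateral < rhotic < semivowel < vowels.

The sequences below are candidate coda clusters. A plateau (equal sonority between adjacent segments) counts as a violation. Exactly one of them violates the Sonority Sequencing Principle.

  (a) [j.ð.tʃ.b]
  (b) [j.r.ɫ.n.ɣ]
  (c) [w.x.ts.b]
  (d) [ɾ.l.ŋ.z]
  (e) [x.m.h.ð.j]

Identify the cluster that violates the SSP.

(a) [j.ð.tʃ.b]: profile 7-3-2-1 — obeys.
(b) [j.r.ɫ.n.ɣ]: profile 7-6-5-4-3 — obeys.
(c) [w.x.ts.b]: profile 7-3-2-1 — obeys.
(d) [ɾ.l.ŋ.z]: profile 6-5-4-3 — obeys.
(e) [x.m.h.ð.j]: profile 3-4-3-3-7 — violates.

e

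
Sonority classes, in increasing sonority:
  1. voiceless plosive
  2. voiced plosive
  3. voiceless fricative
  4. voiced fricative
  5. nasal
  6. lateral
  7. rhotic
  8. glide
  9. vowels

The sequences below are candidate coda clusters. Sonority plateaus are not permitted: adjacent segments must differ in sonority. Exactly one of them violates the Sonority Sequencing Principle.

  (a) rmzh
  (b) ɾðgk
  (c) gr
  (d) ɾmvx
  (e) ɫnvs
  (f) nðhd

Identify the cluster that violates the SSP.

c

(a) 7-5-4-3 → obeys
(b) 7-4-2-1 → obeys
(c) 2-7 → violates
(d) 7-5-4-3 → obeys
(e) 6-5-4-3 → obeys
(f) 5-4-3-2 → obeys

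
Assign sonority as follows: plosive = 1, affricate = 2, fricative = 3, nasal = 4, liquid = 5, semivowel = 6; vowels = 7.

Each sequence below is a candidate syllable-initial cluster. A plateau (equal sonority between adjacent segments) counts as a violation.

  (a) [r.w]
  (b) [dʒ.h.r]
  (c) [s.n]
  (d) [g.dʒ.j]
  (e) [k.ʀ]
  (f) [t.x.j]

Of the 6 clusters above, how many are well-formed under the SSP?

6

(a) 5-6 → obeys
(b) 2-3-5 → obeys
(c) 3-4 → obeys
(d) 1-2-6 → obeys
(e) 1-5 → obeys
(f) 1-3-6 → obeys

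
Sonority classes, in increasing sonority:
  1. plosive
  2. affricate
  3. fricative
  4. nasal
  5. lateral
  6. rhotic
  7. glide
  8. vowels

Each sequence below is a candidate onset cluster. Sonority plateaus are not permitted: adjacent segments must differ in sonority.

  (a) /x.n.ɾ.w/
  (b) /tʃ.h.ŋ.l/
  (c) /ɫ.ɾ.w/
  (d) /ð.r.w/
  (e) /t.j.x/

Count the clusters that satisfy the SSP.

4

(a) 3-4-6-7 → obeys
(b) 2-3-4-5 → obeys
(c) 5-6-7 → obeys
(d) 3-6-7 → obeys
(e) 1-7-3 → violates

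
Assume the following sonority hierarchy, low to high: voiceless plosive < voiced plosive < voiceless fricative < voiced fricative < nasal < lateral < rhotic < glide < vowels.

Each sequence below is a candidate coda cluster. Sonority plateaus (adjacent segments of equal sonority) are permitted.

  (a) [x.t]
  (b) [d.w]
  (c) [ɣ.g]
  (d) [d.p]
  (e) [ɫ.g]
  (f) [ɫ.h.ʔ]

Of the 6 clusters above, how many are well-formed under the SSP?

5

(a) 3-1 → obeys
(b) 2-8 → violates
(c) 4-2 → obeys
(d) 2-1 → obeys
(e) 6-2 → obeys
(f) 6-3-1 → obeys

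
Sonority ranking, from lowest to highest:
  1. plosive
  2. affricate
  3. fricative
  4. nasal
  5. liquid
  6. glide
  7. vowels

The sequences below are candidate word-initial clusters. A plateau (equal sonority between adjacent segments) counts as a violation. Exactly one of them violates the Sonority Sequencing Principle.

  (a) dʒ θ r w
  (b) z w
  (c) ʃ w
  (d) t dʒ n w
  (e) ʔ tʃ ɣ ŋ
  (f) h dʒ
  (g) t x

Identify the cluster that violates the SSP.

f

(a) dʒ θ r w: profile 2-3-5-6 — obeys.
(b) z w: profile 3-6 — obeys.
(c) ʃ w: profile 3-6 — obeys.
(d) t dʒ n w: profile 1-2-4-6 — obeys.
(e) ʔ tʃ ɣ ŋ: profile 1-2-3-4 — obeys.
(f) h dʒ: profile 3-2 — violates.
(g) t x: profile 1-3 — obeys.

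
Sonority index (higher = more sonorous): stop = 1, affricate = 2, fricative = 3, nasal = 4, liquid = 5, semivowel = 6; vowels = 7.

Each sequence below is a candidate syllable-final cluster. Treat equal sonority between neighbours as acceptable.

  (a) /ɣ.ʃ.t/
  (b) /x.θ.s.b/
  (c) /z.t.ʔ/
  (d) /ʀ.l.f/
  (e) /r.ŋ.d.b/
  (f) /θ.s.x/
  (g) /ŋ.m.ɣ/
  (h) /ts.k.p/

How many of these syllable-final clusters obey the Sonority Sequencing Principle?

8

(a) 3-3-1 → obeys
(b) 3-3-3-1 → obeys
(c) 3-1-1 → obeys
(d) 5-5-3 → obeys
(e) 5-4-1-1 → obeys
(f) 3-3-3 → obeys
(g) 4-4-3 → obeys
(h) 2-1-1 → obeys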